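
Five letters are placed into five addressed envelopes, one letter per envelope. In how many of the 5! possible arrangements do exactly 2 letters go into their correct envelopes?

Choose which 2 of the 5 are fixed: C(5,2) = 10.
The other 3 form a derangement: !3 = 2.
Total: 10 × 2 = 20.

20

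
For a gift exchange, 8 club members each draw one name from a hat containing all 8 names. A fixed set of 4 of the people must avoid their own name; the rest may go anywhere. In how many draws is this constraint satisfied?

24024

Let A_j be the event that the j-th constrained one is fixed. By inclusion-exclusion over the 4 events:
Σ_{j=0}^{4} (-1)^j C(4,j)(8-j)!
= C(4,0)·8! - C(4,1)·7! + C(4,2)·6! - C(4,3)·5! + C(4,4)·4!
= 40320 - 20160 + 4320 - 480 + 24
= 24024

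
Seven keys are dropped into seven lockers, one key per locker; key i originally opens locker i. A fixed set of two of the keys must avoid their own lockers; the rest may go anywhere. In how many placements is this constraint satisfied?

3720

Inclusion-exclusion on the 2 forbidden self-matches:
Σ_{j=0}^{2} (-1)^j C(2,j)(7-j)!
= C(2,0)·7! - C(2,1)·6! + C(2,2)·5!
= 5040 - 1440 + 120
= 3720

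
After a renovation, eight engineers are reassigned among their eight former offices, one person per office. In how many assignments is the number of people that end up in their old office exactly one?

14832

Pick the single fixed position: C(8,1) = 8 ways.
The remaining 7 must be deranged: !7 = 1854.
Total: 8 × 1854 = 14832.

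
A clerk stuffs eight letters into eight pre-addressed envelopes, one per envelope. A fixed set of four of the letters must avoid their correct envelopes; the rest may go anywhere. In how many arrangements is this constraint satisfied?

Inclusion-exclusion on the 4 forbidden self-matches:
Σ_{j=0}^{4} (-1)^j C(4,j)(8-j)!
= C(4,0)·8! - C(4,1)·7! + C(4,2)·6! - C(4,3)·5! + C(4,4)·4!
= 40320 - 20160 + 4320 - 480 + 24
= 24024

24024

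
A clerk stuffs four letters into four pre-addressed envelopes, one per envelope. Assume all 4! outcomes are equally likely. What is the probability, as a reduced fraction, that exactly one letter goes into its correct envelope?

Favorable outcomes: C(4,1)·!3 = 4·2 = 8.
Total outcomes: 4! = 24.
Probability = 8/24 = 1/3.

1/3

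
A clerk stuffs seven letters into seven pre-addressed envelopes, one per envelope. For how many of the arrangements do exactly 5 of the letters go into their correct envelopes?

21

Choose which 5 of the 7 are fixed: C(7,5) = 21.
The other 2 form a derangement: !2 = 1.
Total: 21 × 1 = 21.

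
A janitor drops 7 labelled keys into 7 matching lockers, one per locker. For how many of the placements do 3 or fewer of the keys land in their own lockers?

4948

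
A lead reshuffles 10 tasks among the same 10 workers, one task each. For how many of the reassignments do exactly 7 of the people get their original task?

240

Pick the 7 fixed positions: C(10,7) = 120 ways.
The other 3 form a derangement: !3 = 2.
Total: 120 × 2 = 240.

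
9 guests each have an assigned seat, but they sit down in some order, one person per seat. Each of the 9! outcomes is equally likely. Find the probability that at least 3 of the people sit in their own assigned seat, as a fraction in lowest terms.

Favorable outcomes: Σ_{i≥3} C(9,i)·!(9-i) = 84·265 + 126·44 + 126·9 + 84·2 + 36·1 + 9·0 + 1·1 = 29143.
Total outcomes: 9! = 362880.
Probability = 29143/362880 = 29143/362880.

29143/362880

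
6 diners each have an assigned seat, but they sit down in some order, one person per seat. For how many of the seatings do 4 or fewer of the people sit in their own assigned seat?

719

Sum C(6,i)·!(6-i) for i = 0..4:
  i=0: C(6,0)·!6 = 1·265 = 265
  i=1: C(6,1)·!5 = 6·44 = 264
  i=2: C(6,2)·!4 = 15·9 = 135
  i=3: C(6,3)·!3 = 20·2 = 40
  i=4: C(6,4)·!2 = 15·1 = 15
Total = 719.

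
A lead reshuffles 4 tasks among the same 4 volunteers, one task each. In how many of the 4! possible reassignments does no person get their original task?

9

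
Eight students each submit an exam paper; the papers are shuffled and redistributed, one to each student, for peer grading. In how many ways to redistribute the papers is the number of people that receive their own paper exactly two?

Choose which 2 of the 8 are fixed: C(8,2) = 28.
The other 6 form a derangement: !6 = 265.
Total: 28 × 265 = 7420.

7420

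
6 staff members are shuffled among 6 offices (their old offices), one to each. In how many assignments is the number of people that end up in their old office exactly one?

264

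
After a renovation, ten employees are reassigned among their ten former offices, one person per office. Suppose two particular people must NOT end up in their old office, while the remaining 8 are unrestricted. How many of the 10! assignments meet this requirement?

2943360

Let A_j be the event that the j-th constrained one is fixed. By inclusion-exclusion over the 2 events:
Σ_{j=0}^{2} (-1)^j C(2,j)(10-j)!
= C(2,0)·10! - C(2,1)·9! + C(2,2)·8!
= 3628800 - 725760 + 40320
= 2943360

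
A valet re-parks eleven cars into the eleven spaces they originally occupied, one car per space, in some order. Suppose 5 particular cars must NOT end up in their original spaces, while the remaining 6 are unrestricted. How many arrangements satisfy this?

25022880

Inclusion-exclusion on the 5 forbidden self-matches:
Σ_{j=0}^{5} (-1)^j C(5,j)(11-j)!
= C(5,0)·11! - C(5,1)·10! + C(5,2)·9! - C(5,3)·8! + C(5,4)·7! - C(5,5)·6!
= 39916800 - 18144000 + 3628800 - 403200 + 25200 - 720
= 25022880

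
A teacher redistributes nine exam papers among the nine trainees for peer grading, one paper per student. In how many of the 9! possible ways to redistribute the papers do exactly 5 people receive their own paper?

Choose which 5 of the 9 are fixed: C(9,5) = 126.
The remaining 4 must be deranged: !4 = 9.
Total: 126 × 9 = 1134.

1134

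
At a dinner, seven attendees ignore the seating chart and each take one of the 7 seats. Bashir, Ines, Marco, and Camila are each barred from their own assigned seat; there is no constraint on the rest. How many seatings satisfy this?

Inclusion-exclusion on the 4 forbidden self-matches:
Σ_{j=0}^{4} (-1)^j C(4,j)(7-j)!
= C(4,0)·7! - C(4,1)·6! + C(4,2)·5! - C(4,3)·4! + C(4,4)·3!
= 5040 - 2880 + 720 - 96 + 6
= 2790

2790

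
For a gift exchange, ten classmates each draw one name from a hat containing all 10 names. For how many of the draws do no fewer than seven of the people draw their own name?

286

Sum C(10,i)·!(10-i) for i = 7..10:
  i=7: C(10,7)·!3 = 120·2 = 240
  i=8: C(10,8)·!2 = 45·1 = 45
  i=9: C(10,9)·!1 = 10·0 = 0
  i=10: C(10,10)·!0 = 1·1 = 1
Total = 286.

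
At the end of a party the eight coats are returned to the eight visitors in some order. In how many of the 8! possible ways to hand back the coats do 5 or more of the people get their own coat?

141

Sum C(8,i)·!(8-i) for i = 5..8:
  i=5: C(8,5)·!3 = 56·2 = 112
  i=6: C(8,6)·!2 = 28·1 = 28
  i=7: C(8,7)·!1 = 8·0 = 0
  i=8: C(8,8)·!0 = 1·1 = 1
Total = 141.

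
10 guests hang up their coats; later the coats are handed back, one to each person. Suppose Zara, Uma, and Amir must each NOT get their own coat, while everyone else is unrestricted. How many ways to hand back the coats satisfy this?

2656080

Inclusion-exclusion on the 3 forbidden self-matches:
Σ_{j=0}^{3} (-1)^j C(3,j)(10-j)!
= C(3,0)·10! - C(3,1)·9! + C(3,2)·8! - C(3,3)·7!
= 3628800 - 1088640 + 120960 - 5040
= 2656080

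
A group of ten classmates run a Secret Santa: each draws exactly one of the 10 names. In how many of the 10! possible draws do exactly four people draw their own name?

Pick the 4 fixed positions: C(10,4) = 210 ways.
The other 6 form a derangement: !6 = 265.
Total: 210 × 265 = 55650.

55650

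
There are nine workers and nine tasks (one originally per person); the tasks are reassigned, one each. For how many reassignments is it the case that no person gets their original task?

133496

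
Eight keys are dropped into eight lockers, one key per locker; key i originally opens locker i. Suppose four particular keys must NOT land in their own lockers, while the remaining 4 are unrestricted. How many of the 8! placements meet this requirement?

24024

Inclusion-exclusion on the 4 forbidden self-matches:
Σ_{j=0}^{4} (-1)^j C(4,j)(8-j)!
= C(4,0)·8! - C(4,1)·7! + C(4,2)·6! - C(4,3)·5! + C(4,4)·4!
= 40320 - 20160 + 4320 - 480 + 24
= 24024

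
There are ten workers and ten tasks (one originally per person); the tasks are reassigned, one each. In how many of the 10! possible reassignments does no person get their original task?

1334961

The subfactorial !10 = [10!/e] (nearest integer).
10! = 3628800, and 3628800/e ≈ 1334960.92, so !10 = 1334961.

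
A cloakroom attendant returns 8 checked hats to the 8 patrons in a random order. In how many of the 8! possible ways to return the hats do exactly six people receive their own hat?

28

Choose which 6 of the 8 are fixed: C(8,6) = 28.
The remaining 2 must be deranged: !2 = 1.
Total: 28 × 1 = 28.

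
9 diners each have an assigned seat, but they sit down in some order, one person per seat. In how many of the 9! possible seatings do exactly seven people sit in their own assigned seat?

36

Choose which 7 of the 9 are fixed: C(9,7) = 36.
The remaining 2 must be deranged: !2 = 1.
Total: 36 × 1 = 36.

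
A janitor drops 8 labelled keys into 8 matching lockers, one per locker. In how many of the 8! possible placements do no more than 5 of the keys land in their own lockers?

40291

# with exactly i fixed is C(8,i)·!(8-i); sum over i=0..5:
  i=0: C(8,0)·!8 = 1·14833 = 14833
  i=1: C(8,1)·!7 = 8·1854 = 14832
  i=2: C(8,2)·!6 = 28·265 = 7420
  i=3: C(8,3)·!5 = 56·44 = 2464
  i=4: C(8,4)·!4 = 70·9 = 630
  i=5: C(8,5)·!3 = 56·2 = 112
Total = 40291.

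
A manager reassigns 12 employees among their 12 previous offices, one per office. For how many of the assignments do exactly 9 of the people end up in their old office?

440

Choose which 9 of the 12 are fixed: C(12,9) = 220.
The remaining 3 must be deranged: !3 = 2.
Total: 220 × 2 = 440.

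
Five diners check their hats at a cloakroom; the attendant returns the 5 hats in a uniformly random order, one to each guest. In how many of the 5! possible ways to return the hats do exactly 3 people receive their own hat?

10

Choose which 3 of the 5 are fixed: C(5,3) = 10.
The other 2 form a derangement: !2 = 1.
Total: 10 × 1 = 10.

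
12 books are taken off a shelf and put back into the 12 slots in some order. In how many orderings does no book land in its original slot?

176214841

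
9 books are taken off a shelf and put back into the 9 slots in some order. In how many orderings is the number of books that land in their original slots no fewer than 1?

# with exactly i fixed is C(9,i)·!(9-i); sum over i=1..9:
  i=1: C(9,1)·!8 = 9·14833 = 133497
  i=2: C(9,2)·!7 = 36·1854 = 66744
  i=3: C(9,3)·!6 = 84·265 = 22260
  i=4: C(9,4)·!5 = 126·44 = 5544
  i=5: C(9,5)·!4 = 126·9 = 1134
  i=6: C(9,6)·!3 = 84·2 = 168
  i=7: C(9,7)·!2 = 36·1 = 36
  i=8: C(9,8)·!1 = 9·0 = 0
  i=9: C(9,9)·!0 = 1·1 = 1
Total = 229384.

229384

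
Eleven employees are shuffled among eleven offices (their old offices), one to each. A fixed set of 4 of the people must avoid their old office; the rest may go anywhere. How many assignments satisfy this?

Inclusion-exclusion on the 4 forbidden self-matches:
Σ_{j=0}^{4} (-1)^j C(4,j)(11-j)!
= C(4,0)·11! - C(4,1)·10! + C(4,2)·9! - C(4,3)·8! + C(4,4)·7!
= 39916800 - 14515200 + 2177280 - 161280 + 5040
= 27422640

27422640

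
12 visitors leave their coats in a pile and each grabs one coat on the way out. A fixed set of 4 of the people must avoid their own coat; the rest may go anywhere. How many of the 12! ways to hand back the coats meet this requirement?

339696000

Inclusion-exclusion on the 4 forbidden self-matches:
Σ_{j=0}^{4} (-1)^j C(4,j)(12-j)!
= C(4,0)·12! - C(4,1)·11! + C(4,2)·10! - C(4,3)·9! + C(4,4)·8!
= 479001600 - 159667200 + 21772800 - 1451520 + 40320
= 339696000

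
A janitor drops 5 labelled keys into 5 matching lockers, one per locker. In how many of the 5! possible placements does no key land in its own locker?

Use !n = (n-1)(!(n-1) + !(n-2)).
!5 = 4·(9 + 2) = 4·11 = 44

44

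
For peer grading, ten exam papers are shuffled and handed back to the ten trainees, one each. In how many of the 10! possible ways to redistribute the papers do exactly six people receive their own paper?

Pick the 6 fixed positions: C(10,6) = 210 ways.
The remaining 4 must be deranged: !4 = 9.
Total: 210 × 9 = 1890.

1890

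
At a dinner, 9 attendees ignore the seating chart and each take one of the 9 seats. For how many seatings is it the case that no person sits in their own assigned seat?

133496

Recurrence: !9 = 8·(!8 + !7).
!9 = 8·(14833 + 1854) = 8·16687 = 133496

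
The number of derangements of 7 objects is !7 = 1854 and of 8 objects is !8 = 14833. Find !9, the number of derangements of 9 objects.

133496

!9 = (9-1)·(!8 + !7) = 8·(14833 + 1854) = 8·16687 = 133496.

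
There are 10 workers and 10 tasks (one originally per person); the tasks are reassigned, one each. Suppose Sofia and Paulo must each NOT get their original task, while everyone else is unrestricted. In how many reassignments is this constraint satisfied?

2943360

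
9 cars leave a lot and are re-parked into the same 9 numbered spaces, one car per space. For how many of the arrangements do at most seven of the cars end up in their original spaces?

Sum C(9,i)·!(9-i) for i = 0..7:
  i=0: C(9,0)·!9 = 1·133496 = 133496
  i=1: C(9,1)·!8 = 9·14833 = 133497
  i=2: C(9,2)·!7 = 36·1854 = 66744
  i=3: C(9,3)·!6 = 84·265 = 22260
  i=4: C(9,4)·!5 = 126·44 = 5544
  i=5: C(9,5)·!4 = 126·9 = 1134
  i=6: C(9,6)·!3 = 84·2 = 168
  i=7: C(9,7)·!2 = 36·1 = 36
Total = 362879.

362879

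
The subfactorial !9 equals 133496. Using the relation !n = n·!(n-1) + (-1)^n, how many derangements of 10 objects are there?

1334961

!10 = 10·133496 + 1 = 1334961.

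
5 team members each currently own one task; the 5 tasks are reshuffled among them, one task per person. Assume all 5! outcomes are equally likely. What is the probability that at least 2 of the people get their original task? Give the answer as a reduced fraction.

Favorable outcomes: Σ_{i≥2} C(5,i)·!(5-i) = 10·2 + 10·1 + 5·0 + 1·1 = 31.
Total outcomes: 5! = 120.
Probability = 31/120 = 31/120.

31/120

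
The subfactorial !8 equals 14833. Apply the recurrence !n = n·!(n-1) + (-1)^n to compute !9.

133496

!9 = 9·14833 - 1 = 133496.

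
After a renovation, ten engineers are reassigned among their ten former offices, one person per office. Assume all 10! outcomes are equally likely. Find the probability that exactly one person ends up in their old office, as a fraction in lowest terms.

16687/45360

Favorable outcomes: C(10,1)·!9 = 10·133496 = 1334960.
Total outcomes: 10! = 3628800.
Probability = 1334960/3628800 = 16687/45360.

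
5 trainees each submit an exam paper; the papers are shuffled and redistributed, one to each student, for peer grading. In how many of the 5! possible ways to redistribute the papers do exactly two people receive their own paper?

20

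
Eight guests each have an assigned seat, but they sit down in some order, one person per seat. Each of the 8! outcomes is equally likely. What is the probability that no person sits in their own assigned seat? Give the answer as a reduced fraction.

2119/5760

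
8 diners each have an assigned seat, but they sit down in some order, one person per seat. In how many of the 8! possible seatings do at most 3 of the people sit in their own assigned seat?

# with exactly i fixed is C(8,i)·!(8-i); sum over i=0..3:
  i=0: C(8,0)·!8 = 1·14833 = 14833
  i=1: C(8,1)·!7 = 8·1854 = 14832
  i=2: C(8,2)·!6 = 28·265 = 7420
  i=3: C(8,3)·!5 = 56·44 = 2464
Total = 39549.

39549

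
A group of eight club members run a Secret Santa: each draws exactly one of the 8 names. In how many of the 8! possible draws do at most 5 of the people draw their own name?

40291

Sum C(8,i)·!(8-i) for i = 0..5:
  i=0: C(8,0)·!8 = 1·14833 = 14833
  i=1: C(8,1)·!7 = 8·1854 = 14832
  i=2: C(8,2)·!6 = 28·265 = 7420
  i=3: C(8,3)·!5 = 56·44 = 2464
  i=4: C(8,4)·!4 = 70·9 = 630
  i=5: C(8,5)·!3 = 56·2 = 112
Total = 40291.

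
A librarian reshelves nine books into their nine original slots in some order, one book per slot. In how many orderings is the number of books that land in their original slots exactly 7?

36

Pick the 7 fixed positions: C(9,7) = 36 ways.
The remaining 2 must be deranged: !2 = 1.
Total: 36 × 1 = 36.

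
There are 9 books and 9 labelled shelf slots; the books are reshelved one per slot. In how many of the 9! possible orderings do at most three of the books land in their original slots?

355997

Sum C(9,i)·!(9-i) for i = 0..3:
  i=0: C(9,0)·!9 = 1·133496 = 133496
  i=1: C(9,1)·!8 = 9·14833 = 133497
  i=2: C(9,2)·!7 = 36·1854 = 66744
  i=3: C(9,3)·!6 = 84·265 = 22260
Total = 355997.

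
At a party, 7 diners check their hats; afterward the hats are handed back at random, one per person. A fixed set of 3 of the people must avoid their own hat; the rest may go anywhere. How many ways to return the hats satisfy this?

3216

Let A_j be the event that the j-th constrained one is fixed. By inclusion-exclusion over the 3 events:
Σ_{j=0}^{3} (-1)^j C(3,j)(7-j)!
= C(3,0)·7! - C(3,1)·6! + C(3,2)·5! - C(3,3)·4!
= 5040 - 2160 + 360 - 24
= 3216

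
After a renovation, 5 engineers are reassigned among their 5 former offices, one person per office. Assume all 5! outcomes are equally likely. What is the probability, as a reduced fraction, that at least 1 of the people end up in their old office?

Favorable outcomes: Σ_{i≥1} C(5,i)·!(5-i) = 5·9 + 10·2 + 10·1 + 5·0 + 1·1 = 76.
Total outcomes: 5! = 120.
Probability = 76/120 = 19/30.

19/30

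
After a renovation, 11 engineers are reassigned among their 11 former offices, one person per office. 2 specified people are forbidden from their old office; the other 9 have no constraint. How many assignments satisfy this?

33022080

Let A_j be the event that the j-th constrained one is fixed. By inclusion-exclusion over the 2 events:
Σ_{j=0}^{2} (-1)^j C(2,j)(11-j)!
= C(2,0)·11! - C(2,1)·10! + C(2,2)·9!
= 39916800 - 7257600 + 362880
= 33022080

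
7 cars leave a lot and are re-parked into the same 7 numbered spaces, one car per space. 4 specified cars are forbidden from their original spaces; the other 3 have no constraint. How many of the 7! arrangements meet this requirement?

2790

Inclusion-exclusion on the 4 forbidden self-matches:
Σ_{j=0}^{4} (-1)^j C(4,j)(7-j)!
= C(4,0)·7! - C(4,1)·6! + C(4,2)·5! - C(4,3)·4! + C(4,4)·3!
= 5040 - 2880 + 720 - 96 + 6
= 2790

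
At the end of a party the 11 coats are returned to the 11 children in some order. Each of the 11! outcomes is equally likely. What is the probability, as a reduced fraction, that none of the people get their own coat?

1468457/3991680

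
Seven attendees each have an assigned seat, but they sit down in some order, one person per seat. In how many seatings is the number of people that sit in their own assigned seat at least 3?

407

# with exactly i fixed is C(7,i)·!(7-i); sum over i=3..7:
  i=3: C(7,3)·!4 = 35·9 = 315
  i=4: C(7,4)·!3 = 35·2 = 70
  i=5: C(7,5)·!2 = 21·1 = 21
  i=6: C(7,6)·!1 = 7·0 = 0
  i=7: C(7,7)·!0 = 1·1 = 1
Total = 407.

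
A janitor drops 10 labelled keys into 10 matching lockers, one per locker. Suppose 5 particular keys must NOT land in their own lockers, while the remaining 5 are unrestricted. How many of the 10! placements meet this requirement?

Let A_j be the event that the j-th constrained one is fixed. By inclusion-exclusion over the 5 events:
Σ_{j=0}^{5} (-1)^j C(5,j)(10-j)!
= C(5,0)·10! - C(5,1)·9! + C(5,2)·8! - C(5,3)·7! + C(5,4)·6! - C(5,5)·5!
= 3628800 - 1814400 + 403200 - 50400 + 3600 - 120
= 2170680

2170680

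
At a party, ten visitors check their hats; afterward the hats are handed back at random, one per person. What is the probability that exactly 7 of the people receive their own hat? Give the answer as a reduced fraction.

Favorable outcomes: C(10,7)·!3 = 120·2 = 240.
Total outcomes: 10! = 3628800.
Probability = 240/3628800 = 1/15120.

1/15120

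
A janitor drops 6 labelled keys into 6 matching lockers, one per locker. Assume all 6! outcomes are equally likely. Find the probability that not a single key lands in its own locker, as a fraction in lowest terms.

Favorable outcomes: !6 = 265.
Total outcomes: 6! = 720.
Probability = 265/720 = 53/144.

53/144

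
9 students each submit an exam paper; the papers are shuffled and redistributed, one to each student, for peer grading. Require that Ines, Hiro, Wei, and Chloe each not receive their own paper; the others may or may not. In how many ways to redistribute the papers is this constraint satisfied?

229080

Inclusion-exclusion on the 4 forbidden self-matches:
Σ_{j=0}^{4} (-1)^j C(4,j)(9-j)!
= C(4,0)·9! - C(4,1)·8! + C(4,2)·7! - C(4,3)·6! + C(4,4)·5!
= 362880 - 161280 + 30240 - 2880 + 120
= 229080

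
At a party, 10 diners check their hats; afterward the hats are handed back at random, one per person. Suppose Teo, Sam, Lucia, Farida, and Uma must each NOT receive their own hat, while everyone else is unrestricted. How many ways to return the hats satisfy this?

2170680

Inclusion-exclusion on the 5 forbidden self-matches:
Σ_{j=0}^{5} (-1)^j C(5,j)(10-j)!
= C(5,0)·10! - C(5,1)·9! + C(5,2)·8! - C(5,3)·7! + C(5,4)·6! - C(5,5)·5!
= 3628800 - 1814400 + 403200 - 50400 + 3600 - 120
= 2170680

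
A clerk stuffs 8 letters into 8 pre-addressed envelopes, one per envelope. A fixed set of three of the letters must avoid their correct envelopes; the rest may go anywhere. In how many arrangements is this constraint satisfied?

Inclusion-exclusion on the 3 forbidden self-matches:
Σ_{j=0}^{3} (-1)^j C(3,j)(8-j)!
= C(3,0)·8! - C(3,1)·7! + C(3,2)·6! - C(3,3)·5!
= 40320 - 15120 + 2160 - 120
= 27240

27240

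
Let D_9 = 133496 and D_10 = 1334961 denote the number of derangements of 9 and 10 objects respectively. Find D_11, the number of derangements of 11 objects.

14684570

D_11 = (11-1)·(D_10 + D_9) = 10·(1334961 + 133496) = 10·1468457 = 14684570.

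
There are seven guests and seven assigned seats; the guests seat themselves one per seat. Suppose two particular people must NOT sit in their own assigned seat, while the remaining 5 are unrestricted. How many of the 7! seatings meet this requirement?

3720

Inclusion-exclusion on the 2 forbidden self-matches:
Σ_{j=0}^{2} (-1)^j C(2,j)(7-j)!
= C(2,0)·7! - C(2,1)·6! + C(2,2)·5!
= 5040 - 1440 + 120
= 3720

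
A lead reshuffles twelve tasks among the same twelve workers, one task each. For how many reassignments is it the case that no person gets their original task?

176214841

Recurrence: !12 = 11·(!11 + !10).
!12 = 11·(14684570 + 1334961) = 11·16019531 = 176214841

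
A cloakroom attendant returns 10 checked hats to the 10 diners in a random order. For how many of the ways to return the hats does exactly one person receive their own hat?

1334960

Pick the single fixed position: C(10,1) = 10 ways.
The other 9 form a derangement: !9 = 133496.
Total: 10 × 133496 = 1334960.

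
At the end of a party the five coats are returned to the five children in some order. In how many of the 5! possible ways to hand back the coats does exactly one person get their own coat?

45

Choose which one of the 5 is fixed: C(5,1) = 5.
The other 4 form a derangement: !4 = 9.
Total: 5 × 9 = 45.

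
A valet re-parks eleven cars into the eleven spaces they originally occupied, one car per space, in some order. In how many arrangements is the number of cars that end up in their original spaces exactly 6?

20328

Choose which 6 of the 11 are fixed: C(11,6) = 462.
The remaining 5 must be deranged: !5 = 44.
Total: 462 × 44 = 20328.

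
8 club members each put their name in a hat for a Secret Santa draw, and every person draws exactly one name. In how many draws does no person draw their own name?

14833

!8 is the nearest integer to 8!/e.
8! = 40320, and 40320/e ≈ 14832.90, so !8 = 14833.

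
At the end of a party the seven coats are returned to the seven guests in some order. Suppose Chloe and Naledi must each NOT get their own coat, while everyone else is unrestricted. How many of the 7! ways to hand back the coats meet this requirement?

3720

Let A_j be the event that the j-th constrained one is fixed. By inclusion-exclusion over the 2 events:
Σ_{j=0}^{2} (-1)^j C(2,j)(7-j)!
= C(2,0)·7! - C(2,1)·6! + C(2,2)·5!
= 5040 - 1440 + 120
= 3720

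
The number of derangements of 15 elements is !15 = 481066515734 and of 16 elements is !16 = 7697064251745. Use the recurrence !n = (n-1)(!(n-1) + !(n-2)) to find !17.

130850092279664

!17 = (17-1)·(!16 + !15) = 16·(7697064251745 + 481066515734) = 16·8178130767479 = 130850092279664.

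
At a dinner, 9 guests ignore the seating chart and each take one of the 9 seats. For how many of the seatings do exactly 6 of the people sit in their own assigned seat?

Pick the 6 fixed positions: C(9,6) = 84 ways.
The other 3 form a derangement: !3 = 2.
Total: 84 × 2 = 168.

168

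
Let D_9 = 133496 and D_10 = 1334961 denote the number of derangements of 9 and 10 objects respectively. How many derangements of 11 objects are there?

14684570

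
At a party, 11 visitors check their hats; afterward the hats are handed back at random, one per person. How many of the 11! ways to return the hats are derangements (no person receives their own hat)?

14684570

!11 is the nearest integer to 11!/e.
11! = 39916800, and 39916800/e ≈ 14684570.08, so !11 = 14684570.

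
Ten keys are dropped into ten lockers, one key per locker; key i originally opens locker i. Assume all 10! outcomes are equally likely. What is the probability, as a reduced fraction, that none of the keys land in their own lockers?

Favorable outcomes: !10 = 1334961.
Total outcomes: 10! = 3628800.
Probability = 1334961/3628800 = 16481/44800.

16481/44800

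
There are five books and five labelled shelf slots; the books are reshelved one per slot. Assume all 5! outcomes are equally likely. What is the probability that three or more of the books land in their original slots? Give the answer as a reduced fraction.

11/120

Favorable outcomes: Σ_{i≥3} C(5,i)·!(5-i) = 10·1 + 5·0 + 1·1 = 11.
Total outcomes: 5! = 120.
Probability = 11/120 = 11/120.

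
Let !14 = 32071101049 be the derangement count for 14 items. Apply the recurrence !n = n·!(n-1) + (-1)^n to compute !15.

!15 = 15·32071101049 - 1 = 481066515734.

481066515734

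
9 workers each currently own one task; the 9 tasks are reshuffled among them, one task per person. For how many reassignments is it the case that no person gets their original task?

Use !n = (n-1)(!(n-1) + !(n-2)).
!9 = 8·(14833 + 1854) = 8·16687 = 133496

133496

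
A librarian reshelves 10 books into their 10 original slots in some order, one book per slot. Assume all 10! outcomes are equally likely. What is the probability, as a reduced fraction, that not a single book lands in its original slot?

16481/44800

Favorable outcomes: !10 = 1334961.
Total outcomes: 10! = 3628800.
Probability = 1334961/3628800 = 16481/44800.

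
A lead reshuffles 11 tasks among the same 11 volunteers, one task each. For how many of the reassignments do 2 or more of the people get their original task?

10547659

Sum C(11,i)·!(11-i) for i = 2..11:
  i=2: C(11,2)·!9 = 55·133496 = 7342280
  i=3: C(11,3)·!8 = 165·14833 = 2447445
  i=4: C(11,4)·!7 = 330·1854 = 611820
  i=5: C(11,5)·!6 = 462·265 = 122430
  i=6: C(11,6)·!5 = 462·44 = 20328
  i=7: C(11,7)·!4 = 330·9 = 2970
  i=8: C(11,8)·!3 = 165·2 = 330
  i=9: C(11,9)·!2 = 55·1 = 55
  i=10: C(11,10)·!1 = 11·0 = 0
  i=11: C(11,11)·!0 = 1·1 = 1
Total = 10547659.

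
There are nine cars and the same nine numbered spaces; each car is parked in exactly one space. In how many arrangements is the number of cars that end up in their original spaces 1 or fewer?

# with exactly i fixed is C(9,i)·!(9-i); sum over i=0..1:
  i=0: C(9,0)·!9 = 1·133496 = 133496
  i=1: C(9,1)·!8 = 9·14833 = 133497
Total = 266993.

266993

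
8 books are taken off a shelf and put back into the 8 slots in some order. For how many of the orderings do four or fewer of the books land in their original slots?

40179

Sum C(8,i)·!(8-i) for i = 0..4:
  i=0: C(8,0)·!8 = 1·14833 = 14833
  i=1: C(8,1)·!7 = 8·1854 = 14832
  i=2: C(8,2)·!6 = 28·265 = 7420
  i=3: C(8,3)·!5 = 56·44 = 2464
  i=4: C(8,4)·!4 = 70·9 = 630
Total = 40179.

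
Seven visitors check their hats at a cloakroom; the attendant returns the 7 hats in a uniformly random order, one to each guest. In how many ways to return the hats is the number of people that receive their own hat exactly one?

Pick the single fixed position: C(7,1) = 7 ways.
The other 6 form a derangement: !6 = 265.
Total: 7 × 265 = 1855.

1855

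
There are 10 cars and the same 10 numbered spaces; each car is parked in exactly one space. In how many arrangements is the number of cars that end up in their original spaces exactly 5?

11088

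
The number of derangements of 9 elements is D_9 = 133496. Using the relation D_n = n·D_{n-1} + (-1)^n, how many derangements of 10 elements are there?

D_10 = 10·133496 + 1 = 1334961.

1334961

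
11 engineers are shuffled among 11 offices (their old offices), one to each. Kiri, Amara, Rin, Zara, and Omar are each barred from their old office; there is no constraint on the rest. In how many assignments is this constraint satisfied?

25022880

Inclusion-exclusion on the 5 forbidden self-matches:
Σ_{j=0}^{5} (-1)^j C(5,j)(11-j)!
= C(5,0)·11! - C(5,1)·10! + C(5,2)·9! - C(5,3)·8! + C(5,4)·7! - C(5,5)·6!
= 39916800 - 18144000 + 3628800 - 403200 + 25200 - 720
= 25022880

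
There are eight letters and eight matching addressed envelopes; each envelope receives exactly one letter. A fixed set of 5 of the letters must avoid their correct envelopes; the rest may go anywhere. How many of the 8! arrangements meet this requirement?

21234

Let A_j be the event that the j-th constrained one is fixed. By inclusion-exclusion over the 5 events:
Σ_{j=0}^{5} (-1)^j C(5,j)(8-j)!
= C(5,0)·8! - C(5,1)·7! + C(5,2)·6! - C(5,3)·5! + C(5,4)·4! - C(5,5)·3!
= 40320 - 25200 + 7200 - 1200 + 120 - 6
= 21234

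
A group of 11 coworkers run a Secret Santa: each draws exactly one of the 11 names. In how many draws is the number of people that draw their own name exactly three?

Pick the 3 fixed positions: C(11,3) = 165 ways.
The other 8 form a derangement: !8 = 14833.
Total: 165 × 14833 = 2447445.

2447445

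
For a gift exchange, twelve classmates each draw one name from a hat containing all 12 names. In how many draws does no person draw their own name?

!12 is the nearest integer to 12!/e.
12! = 479001600, and 479001600/e ≈ 176214840.93, so !12 = 176214841.

176214841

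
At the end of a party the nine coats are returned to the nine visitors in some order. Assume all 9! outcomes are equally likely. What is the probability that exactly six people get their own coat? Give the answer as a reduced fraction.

Favorable outcomes: C(9,6)·!3 = 84·2 = 168.
Total outcomes: 9! = 362880.
Probability = 168/362880 = 1/2160.

1/2160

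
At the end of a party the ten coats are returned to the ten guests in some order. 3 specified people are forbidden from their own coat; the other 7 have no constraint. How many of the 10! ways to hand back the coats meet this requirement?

Inclusion-exclusion on the 3 forbidden self-matches:
Σ_{j=0}^{3} (-1)^j C(3,j)(10-j)!
= C(3,0)·10! - C(3,1)·9! + C(3,2)·8! - C(3,3)·7!
= 3628800 - 1088640 + 120960 - 5040
= 2656080

2656080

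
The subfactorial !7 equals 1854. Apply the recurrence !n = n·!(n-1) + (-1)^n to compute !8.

14833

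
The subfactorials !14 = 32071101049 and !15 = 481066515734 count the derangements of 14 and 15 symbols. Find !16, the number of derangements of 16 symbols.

7697064251745

!16 = (16-1)·(!15 + !14) = 15·(481066515734 + 32071101049) = 15·513137616783 = 7697064251745.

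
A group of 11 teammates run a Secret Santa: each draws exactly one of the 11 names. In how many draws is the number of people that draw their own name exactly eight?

Pick the 8 fixed positions: C(11,8) = 165 ways.
The other 3 form a derangement: !3 = 2.
Total: 165 × 2 = 330.

330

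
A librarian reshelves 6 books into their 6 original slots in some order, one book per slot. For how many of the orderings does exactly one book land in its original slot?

Choose which one of the 6 is fixed: C(6,1) = 6.
The other 5 form a derangement: !5 = 44.
Total: 6 × 44 = 264.

264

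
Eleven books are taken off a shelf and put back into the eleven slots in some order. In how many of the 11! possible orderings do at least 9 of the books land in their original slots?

56

# with exactly i fixed is C(11,i)·!(11-i); sum over i=9..11:
  i=9: C(11,9)·!2 = 55·1 = 55
  i=10: C(11,10)·!1 = 11·0 = 0
  i=11: C(11,11)·!0 = 1·1 = 1
Total = 56.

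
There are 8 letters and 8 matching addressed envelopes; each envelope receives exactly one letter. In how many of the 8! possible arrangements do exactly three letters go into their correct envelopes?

Pick the 3 fixed positions: C(8,3) = 56 ways.
The other 5 form a derangement: !5 = 44.
Total: 56 × 44 = 2464.

2464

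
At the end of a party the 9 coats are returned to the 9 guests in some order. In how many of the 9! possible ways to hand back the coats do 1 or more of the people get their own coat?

229384

# with exactly i fixed is C(9,i)·!(9-i); sum over i=1..9:
  i=1: C(9,1)·!8 = 9·14833 = 133497
  i=2: C(9,2)·!7 = 36·1854 = 66744
  i=3: C(9,3)·!6 = 84·265 = 22260
  i=4: C(9,4)·!5 = 126·44 = 5544
  i=5: C(9,5)·!4 = 126·9 = 1134
  i=6: C(9,6)·!3 = 84·2 = 168
  i=7: C(9,7)·!2 = 36·1 = 36
  i=8: C(9,8)·!1 = 9·0 = 0
  i=9: C(9,9)·!0 = 1·1 = 1
Total = 229384.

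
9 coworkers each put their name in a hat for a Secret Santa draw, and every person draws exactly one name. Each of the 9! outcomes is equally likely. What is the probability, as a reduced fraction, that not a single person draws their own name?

Favorable outcomes: !9 = 133496.
Total outcomes: 9! = 362880.
Probability = 133496/362880 = 16687/45360.

16687/45360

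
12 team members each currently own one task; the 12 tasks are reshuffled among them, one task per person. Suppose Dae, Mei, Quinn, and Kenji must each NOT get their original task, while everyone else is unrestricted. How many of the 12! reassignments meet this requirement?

Let A_j be the event that the j-th constrained one is fixed. By inclusion-exclusion over the 4 events:
Σ_{j=0}^{4} (-1)^j C(4,j)(12-j)!
= C(4,0)·12! - C(4,1)·11! + C(4,2)·10! - C(4,3)·9! + C(4,4)·8!
= 479001600 - 159667200 + 21772800 - 1451520 + 40320
= 339696000

339696000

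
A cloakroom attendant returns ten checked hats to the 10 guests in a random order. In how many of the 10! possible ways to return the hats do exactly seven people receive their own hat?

Pick the 7 fixed positions: C(10,7) = 120 ways.
The remaining 3 must be deranged: !3 = 2.
Total: 120 × 2 = 240.

240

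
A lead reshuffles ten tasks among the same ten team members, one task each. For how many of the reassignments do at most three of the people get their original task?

3559886

Sum C(10,i)·!(10-i) for i = 0..3:
  i=0: C(10,0)·!10 = 1·1334961 = 1334961
  i=1: C(10,1)·!9 = 10·133496 = 1334960
  i=2: C(10,2)·!8 = 45·14833 = 667485
  i=3: C(10,3)·!7 = 120·1854 = 222480
Total = 3559886.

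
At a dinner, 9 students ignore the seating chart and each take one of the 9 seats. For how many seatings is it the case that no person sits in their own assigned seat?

By inclusion-exclusion, !9 = Σ (-1)^k · 9!/k! for k=0..9
= 9! - 9!/1! + 9!/2! - 9!/3! + 9!/4! - 9!/5! + 9!/6! - 9!/7! + 9!/8! - 9!/9!
= 362880 - 362880 + 181440 - 60480 + 15120 - 3024 + 504 - 72 + 9 - 1
= 133496

133496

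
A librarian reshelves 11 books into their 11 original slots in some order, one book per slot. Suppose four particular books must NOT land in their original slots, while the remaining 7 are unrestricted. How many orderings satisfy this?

27422640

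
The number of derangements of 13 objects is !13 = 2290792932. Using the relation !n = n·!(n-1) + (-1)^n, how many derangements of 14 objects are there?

32071101049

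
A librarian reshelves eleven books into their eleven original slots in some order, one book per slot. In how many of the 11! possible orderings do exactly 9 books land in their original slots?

Pick the 9 fixed positions: C(11,9) = 55 ways.
The remaining 2 must be deranged: !2 = 1.
Total: 55 × 1 = 55.

55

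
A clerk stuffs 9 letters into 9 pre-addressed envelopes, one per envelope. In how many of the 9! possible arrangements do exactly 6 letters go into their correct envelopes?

Pick the 6 fixed positions: C(9,6) = 84 ways.
The remaining 3 must be deranged: !3 = 2.
Total: 84 × 2 = 168.

168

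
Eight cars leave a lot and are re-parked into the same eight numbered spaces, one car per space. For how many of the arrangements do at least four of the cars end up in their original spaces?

771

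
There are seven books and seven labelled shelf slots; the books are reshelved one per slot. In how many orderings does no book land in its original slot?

By inclusion-exclusion, !7 = Σ (-1)^k · 7!/k! for k=0..7
= 7! - 7!/1! + 7!/2! - 7!/3! + 7!/4! - 7!/5! + 7!/6! - 7!/7!
= 5040 - 5040 + 2520 - 840 + 210 - 42 + 7 - 1
= 1854

1854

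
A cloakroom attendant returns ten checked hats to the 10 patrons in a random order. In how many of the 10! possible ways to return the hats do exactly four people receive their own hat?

55650

Choose which 4 of the 10 are fixed: C(10,4) = 210.
The remaining 6 must be deranged: !6 = 265.
Total: 210 × 265 = 55650.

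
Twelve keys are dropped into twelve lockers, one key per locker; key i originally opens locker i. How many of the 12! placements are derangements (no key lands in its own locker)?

176214841

By inclusion-exclusion, !12 = Σ (-1)^k · 12!/k! for k=0..12
= 12! - 12!/1! + 12!/2! - 12!/3! + 12!/4! - 12!/5! + 12!/6! - 12!/7! + 12!/8! - 12!/9! + 12!/10! - 12!/11! + 12!/12!
= 479001600 - 479001600 + 239500800 - 79833600 + 19958400 - 3991680 + 665280 - 95040 + 11880 - 1320 + 132 - 12 + 1
= 176214841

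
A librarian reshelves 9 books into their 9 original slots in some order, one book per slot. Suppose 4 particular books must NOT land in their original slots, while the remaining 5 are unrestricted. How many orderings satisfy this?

229080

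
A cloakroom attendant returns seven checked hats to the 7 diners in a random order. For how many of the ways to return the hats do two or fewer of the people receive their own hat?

4633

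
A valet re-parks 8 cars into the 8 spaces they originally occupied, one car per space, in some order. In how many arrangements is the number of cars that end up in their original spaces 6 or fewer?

40319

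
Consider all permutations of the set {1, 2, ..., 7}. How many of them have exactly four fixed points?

70

Pick the 4 fixed positions: C(7,4) = 35 ways.
The other 3 form a derangement: !3 = 2.
Total: 35 × 2 = 70.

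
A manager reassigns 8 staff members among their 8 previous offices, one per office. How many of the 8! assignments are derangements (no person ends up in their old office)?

14833

Recurrence: !8 = 7·(!7 + !6).
!8 = 7·(1854 + 265) = 7·2119 = 14833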